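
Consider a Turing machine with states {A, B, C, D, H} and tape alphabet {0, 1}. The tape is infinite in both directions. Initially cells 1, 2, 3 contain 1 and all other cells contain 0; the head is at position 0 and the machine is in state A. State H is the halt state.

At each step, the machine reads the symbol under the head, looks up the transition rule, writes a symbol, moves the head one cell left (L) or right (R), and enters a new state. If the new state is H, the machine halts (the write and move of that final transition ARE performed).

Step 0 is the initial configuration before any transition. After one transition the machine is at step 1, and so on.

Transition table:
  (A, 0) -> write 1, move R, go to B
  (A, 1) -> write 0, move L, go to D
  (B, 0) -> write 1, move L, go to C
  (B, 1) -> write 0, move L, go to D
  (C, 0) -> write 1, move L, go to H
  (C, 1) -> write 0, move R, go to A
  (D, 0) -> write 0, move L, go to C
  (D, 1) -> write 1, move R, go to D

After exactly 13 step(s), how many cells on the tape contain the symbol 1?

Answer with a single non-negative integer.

Step 1: in state A at pos 0, read 0 -> (A,0)->write 1,move R,goto B. Now: state=B, head=1, tape[-1..4]=011110 (head:   ^)
Step 2: in state B at pos 1, read 1 -> (B,1)->write 0,move L,goto D. Now: state=D, head=0, tape[-1..4]=010110 (head:  ^)
Step 3: in state D at pos 0, read 1 -> (D,1)->write 1,move R,goto D. Now: state=D, head=1, tape[-1..4]=010110 (head:   ^)
Step 4: in state D at pos 1, read 0 -> (D,0)->write 0,move L,goto C. Now: state=C, head=0, tape[-1..4]=010110 (head:  ^)
Step 5: in state C at pos 0, read 1 -> (C,1)->write 0,move R,goto A. Now: state=A, head=1, tape[-1..4]=000110 (head:   ^)
Step 6: in state A at pos 1, read 0 -> (A,0)->write 1,move R,goto B. Now: state=B, head=2, tape[-1..4]=001110 (head:    ^)
Step 7: in state B at pos 2, read 1 -> (B,1)->write 0,move L,goto D. Now: state=D, head=1, tape[-1..4]=001010 (head:   ^)
Step 8: in state D at pos 1, read 1 -> (D,1)->write 1,move R,goto D. Now: state=D, head=2, tape[-1..4]=001010 (head:    ^)
Step 9: in state D at pos 2, read 0 -> (D,0)->write 0,move L,goto C. Now: state=C, head=1, tape[-1..4]=001010 (head:   ^)
Step 10: in state C at pos 1, read 1 -> (C,1)->write 0,move R,goto A. Now: state=A, head=2, tape[-1..4]=000010 (head:    ^)
Step 11: in state A at pos 2, read 0 -> (A,0)->write 1,move R,goto B. Now: state=B, head=3, tape[-1..4]=000110 (head:     ^)
Step 12: in state B at pos 3, read 1 -> (B,1)->write 0,move L,goto D. Now: state=D, head=2, tape[-1..4]=000100 (head:    ^)
Step 13: in state D at pos 2, read 1 -> (D,1)->write 1,move R,goto D. Now: state=D, head=3, tape[-1..4]=000100 (head:     ^)
Cells containing 1 after step 13: {2} -> 1 cell(s)

Answer: 1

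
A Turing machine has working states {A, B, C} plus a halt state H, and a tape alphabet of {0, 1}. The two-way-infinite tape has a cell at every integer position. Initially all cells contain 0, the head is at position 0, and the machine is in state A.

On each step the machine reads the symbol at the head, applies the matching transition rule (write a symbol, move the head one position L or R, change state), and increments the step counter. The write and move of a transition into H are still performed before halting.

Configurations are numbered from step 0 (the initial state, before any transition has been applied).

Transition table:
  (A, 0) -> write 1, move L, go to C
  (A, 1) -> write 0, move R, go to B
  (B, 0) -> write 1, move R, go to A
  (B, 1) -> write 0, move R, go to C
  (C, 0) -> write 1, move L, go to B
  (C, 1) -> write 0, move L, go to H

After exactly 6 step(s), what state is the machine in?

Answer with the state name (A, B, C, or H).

Answer: B

Derivation:
Step 1: in state A at pos 0, read 0 -> (A,0)->write 1,move L,goto C. Now: state=C, head=-1, tape[-2..1]=0010 (head:  ^)
Step 2: in state C at pos -1, read 0 -> (C,0)->write 1,move L,goto B. Now: state=B, head=-2, tape[-3..1]=00110 (head:  ^)
Step 3: in state B at pos -2, read 0 -> (B,0)->write 1,move R,goto A. Now: state=A, head=-1, tape[-3..1]=01110 (head:   ^)
Step 4: in state A at pos -1, read 1 -> (A,1)->write 0,move R,goto B. Now: state=B, head=0, tape[-3..1]=01010 (head:    ^)
Step 5: in state B at pos 0, read 1 -> (B,1)->write 0,move R,goto C. Now: state=C, head=1, tape[-3..2]=010000 (head:     ^)
Step 6: in state C at pos 1, read 0 -> (C,0)->write 1,move L,goto B. Now: state=B, head=0, tape[-3..2]=010010 (head:    ^)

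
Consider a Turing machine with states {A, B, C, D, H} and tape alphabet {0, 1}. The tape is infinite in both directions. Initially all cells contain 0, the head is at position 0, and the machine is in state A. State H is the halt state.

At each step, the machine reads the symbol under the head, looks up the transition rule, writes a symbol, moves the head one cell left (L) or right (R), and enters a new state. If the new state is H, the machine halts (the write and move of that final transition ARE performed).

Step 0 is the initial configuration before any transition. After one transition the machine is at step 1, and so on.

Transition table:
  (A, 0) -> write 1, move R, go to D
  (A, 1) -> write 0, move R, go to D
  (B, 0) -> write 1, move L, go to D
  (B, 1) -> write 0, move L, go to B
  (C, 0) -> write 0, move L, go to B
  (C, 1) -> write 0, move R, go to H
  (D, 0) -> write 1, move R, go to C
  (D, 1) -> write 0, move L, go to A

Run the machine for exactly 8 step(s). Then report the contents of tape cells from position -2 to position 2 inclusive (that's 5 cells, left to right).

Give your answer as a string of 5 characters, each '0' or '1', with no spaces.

Step 1: in state A at pos 0, read 0 -> (A,0)->write 1,move R,goto D. Now: state=D, head=1, tape[-1..2]=0100 (head:   ^)
Step 2: in state D at pos 1, read 0 -> (D,0)->write 1,move R,goto C. Now: state=C, head=2, tape[-1..3]=01100 (head:    ^)
Step 3: in state C at pos 2, read 0 -> (C,0)->write 0,move L,goto B. Now: state=B, head=1, tape[-1..3]=01100 (head:   ^)
Step 4: in state B at pos 1, read 1 -> (B,1)->write 0,move L,goto B. Now: state=B, head=0, tape[-1..3]=01000 (head:  ^)
Step 5: in state B at pos 0, read 1 -> (B,1)->write 0,move L,goto B. Now: state=B, head=-1, tape[-2..3]=000000 (head:  ^)
Step 6: in state B at pos -1, read 0 -> (B,0)->write 1,move L,goto D. Now: state=D, head=-2, tape[-3..3]=0010000 (head:  ^)
Step 7: in state D at pos -2, read 0 -> (D,0)->write 1,move R,goto C. Now: state=C, head=-1, tape[-3..3]=0110000 (head:   ^)
Step 8: in state C at pos -1, read 1 -> (C,1)->write 0,move R,goto H. Now: state=H, head=0, tape[-3..3]=0100000 (head:    ^)

Answer: 10000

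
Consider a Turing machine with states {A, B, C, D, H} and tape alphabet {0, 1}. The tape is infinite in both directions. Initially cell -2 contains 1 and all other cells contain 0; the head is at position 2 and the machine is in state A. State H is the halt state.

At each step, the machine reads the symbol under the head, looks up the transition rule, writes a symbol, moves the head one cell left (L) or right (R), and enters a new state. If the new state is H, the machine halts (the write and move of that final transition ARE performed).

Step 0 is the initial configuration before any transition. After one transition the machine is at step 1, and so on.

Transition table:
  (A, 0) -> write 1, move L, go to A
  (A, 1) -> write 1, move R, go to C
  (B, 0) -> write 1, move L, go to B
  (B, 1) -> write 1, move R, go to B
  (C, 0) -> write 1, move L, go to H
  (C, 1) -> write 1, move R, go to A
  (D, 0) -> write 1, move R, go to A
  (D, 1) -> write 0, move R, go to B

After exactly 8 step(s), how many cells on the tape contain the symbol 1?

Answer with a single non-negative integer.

Step 1: in state A at pos 2, read 0 -> (A,0)->write 1,move L,goto A. Now: state=A, head=1, tape[-3..3]=0100010 (head:     ^)
Step 2: in state A at pos 1, read 0 -> (A,0)->write 1,move L,goto A. Now: state=A, head=0, tape[-3..3]=0100110 (head:    ^)
Step 3: in state A at pos 0, read 0 -> (A,0)->write 1,move L,goto A. Now: state=A, head=-1, tape[-3..3]=0101110 (head:   ^)
Step 4: in state A at pos -1, read 0 -> (A,0)->write 1,move L,goto A. Now: state=A, head=-2, tape[-3..3]=0111110 (head:  ^)
Step 5: in state A at pos -2, read 1 -> (A,1)->write 1,move R,goto C. Now: state=C, head=-1, tape[-3..3]=0111110 (head:   ^)
Step 6: in state C at pos -1, read 1 -> (C,1)->write 1,move R,goto A. Now: state=A, head=0, tape[-3..3]=0111110 (head:    ^)
Step 7: in state A at pos 0, read 1 -> (A,1)->write 1,move R,goto C. Now: state=C, head=1, tape[-3..3]=0111110 (head:     ^)
Step 8: in state C at pos 1, read 1 -> (C,1)->write 1,move R,goto A. Now: state=A, head=2, tape[-3..3]=0111110 (head:      ^)
Cells containing 1 after step 8: {-2, -1, 0, 1, 2} -> 5 cell(s)

Answer: 5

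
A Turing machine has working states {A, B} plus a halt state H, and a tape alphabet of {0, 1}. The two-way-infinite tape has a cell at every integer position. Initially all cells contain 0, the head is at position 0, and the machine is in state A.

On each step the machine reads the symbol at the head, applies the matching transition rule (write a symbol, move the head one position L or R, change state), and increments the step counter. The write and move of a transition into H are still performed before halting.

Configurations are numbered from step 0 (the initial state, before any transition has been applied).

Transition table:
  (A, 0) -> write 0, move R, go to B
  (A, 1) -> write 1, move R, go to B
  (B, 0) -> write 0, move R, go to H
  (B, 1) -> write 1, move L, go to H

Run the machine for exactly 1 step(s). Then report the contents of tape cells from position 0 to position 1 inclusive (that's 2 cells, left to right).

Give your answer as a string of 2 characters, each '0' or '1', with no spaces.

Answer: 00

Derivation:
Step 1: in state A at pos 0, read 0 -> (A,0)->write 0,move R,goto B. Now: state=B, head=1, tape[-1..2]=0000 (head:   ^)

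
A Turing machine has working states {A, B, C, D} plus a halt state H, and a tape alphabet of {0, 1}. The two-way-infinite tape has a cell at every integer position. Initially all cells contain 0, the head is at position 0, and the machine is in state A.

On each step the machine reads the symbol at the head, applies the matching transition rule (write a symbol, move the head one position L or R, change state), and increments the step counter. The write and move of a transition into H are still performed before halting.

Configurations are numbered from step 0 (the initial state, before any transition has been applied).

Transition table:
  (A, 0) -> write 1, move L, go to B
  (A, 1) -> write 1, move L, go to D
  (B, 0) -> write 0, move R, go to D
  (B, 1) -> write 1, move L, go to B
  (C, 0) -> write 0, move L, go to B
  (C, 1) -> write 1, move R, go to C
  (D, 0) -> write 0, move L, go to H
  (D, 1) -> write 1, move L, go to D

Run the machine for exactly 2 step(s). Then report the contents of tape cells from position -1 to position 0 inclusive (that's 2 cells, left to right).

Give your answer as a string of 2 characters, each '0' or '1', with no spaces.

Answer: 01

Derivation:
Step 1: in state A at pos 0, read 0 -> (A,0)->write 1,move L,goto B. Now: state=B, head=-1, tape[-2..1]=0010 (head:  ^)
Step 2: in state B at pos -1, read 0 -> (B,0)->write 0,move R,goto D. Now: state=D, head=0, tape[-2..1]=0010 (head:   ^)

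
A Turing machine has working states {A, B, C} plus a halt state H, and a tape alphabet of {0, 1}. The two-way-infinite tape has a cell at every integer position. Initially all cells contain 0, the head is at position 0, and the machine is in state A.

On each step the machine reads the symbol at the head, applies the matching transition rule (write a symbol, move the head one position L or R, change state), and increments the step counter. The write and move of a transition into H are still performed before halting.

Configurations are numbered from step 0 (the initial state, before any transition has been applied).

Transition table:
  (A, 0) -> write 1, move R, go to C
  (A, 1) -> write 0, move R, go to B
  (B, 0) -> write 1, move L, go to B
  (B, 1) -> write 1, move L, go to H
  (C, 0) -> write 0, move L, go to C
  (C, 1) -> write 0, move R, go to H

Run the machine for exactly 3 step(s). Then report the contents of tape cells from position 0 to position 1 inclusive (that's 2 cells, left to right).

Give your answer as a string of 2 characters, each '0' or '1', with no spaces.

Step 1: in state A at pos 0, read 0 -> (A,0)->write 1,move R,goto C. Now: state=C, head=1, tape[-1..2]=0100 (head:   ^)
Step 2: in state C at pos 1, read 0 -> (C,0)->write 0,move L,goto C. Now: state=C, head=0, tape[-1..2]=0100 (head:  ^)
Step 3: in state C at pos 0, read 1 -> (C,1)->write 0,move R,goto H. Now: state=H, head=1, tape[-1..2]=0000 (head:   ^)

Answer: 00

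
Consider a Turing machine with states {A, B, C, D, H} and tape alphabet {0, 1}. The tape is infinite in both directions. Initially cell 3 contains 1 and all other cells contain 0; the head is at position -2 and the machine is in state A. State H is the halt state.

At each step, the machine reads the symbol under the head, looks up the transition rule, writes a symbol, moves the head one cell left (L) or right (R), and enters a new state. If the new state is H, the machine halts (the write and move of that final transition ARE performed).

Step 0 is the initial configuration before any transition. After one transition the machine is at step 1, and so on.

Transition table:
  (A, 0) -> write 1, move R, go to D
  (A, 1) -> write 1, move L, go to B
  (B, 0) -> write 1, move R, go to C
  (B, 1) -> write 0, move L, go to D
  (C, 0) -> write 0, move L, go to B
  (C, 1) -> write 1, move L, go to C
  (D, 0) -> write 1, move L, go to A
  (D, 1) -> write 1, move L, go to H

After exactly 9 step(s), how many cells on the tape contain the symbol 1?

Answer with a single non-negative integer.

Answer: 5

Derivation:
Step 1: in state A at pos -2, read 0 -> (A,0)->write 1,move R,goto D. Now: state=D, head=-1, tape[-3..4]=01000010 (head:   ^)
Step 2: in state D at pos -1, read 0 -> (D,0)->write 1,move L,goto A. Now: state=A, head=-2, tape[-3..4]=01100010 (head:  ^)
Step 3: in state A at pos -2, read 1 -> (A,1)->write 1,move L,goto B. Now: state=B, head=-3, tape[-4..4]=001100010 (head:  ^)
Step 4: in state B at pos -3, read 0 -> (B,0)->write 1,move R,goto C. Now: state=C, head=-2, tape[-4..4]=011100010 (head:   ^)
Step 5: in state C at pos -2, read 1 -> (C,1)->write 1,move L,goto C. Now: state=C, head=-3, tape[-4..4]=011100010 (head:  ^)
Step 6: in state C at pos -3, read 1 -> (C,1)->write 1,move L,goto C. Now: state=C, head=-4, tape[-5..4]=0011100010 (head:  ^)
Step 7: in state C at pos -4, read 0 -> (C,0)->write 0,move L,goto B. Now: state=B, head=-5, tape[-6..4]=00011100010 (head:  ^)
Step 8: in state B at pos -5, read 0 -> (B,0)->write 1,move R,goto C. Now: state=C, head=-4, tape[-6..4]=01011100010 (head:   ^)
Step 9: in state C at pos -4, read 0 -> (C,0)->write 0,move L,goto B. Now: state=B, head=-5, tape[-6..4]=01011100010 (head:  ^)
Cells containing 1 after step 9: {-5, -3, -2, -1, 3} -> 5 cell(s)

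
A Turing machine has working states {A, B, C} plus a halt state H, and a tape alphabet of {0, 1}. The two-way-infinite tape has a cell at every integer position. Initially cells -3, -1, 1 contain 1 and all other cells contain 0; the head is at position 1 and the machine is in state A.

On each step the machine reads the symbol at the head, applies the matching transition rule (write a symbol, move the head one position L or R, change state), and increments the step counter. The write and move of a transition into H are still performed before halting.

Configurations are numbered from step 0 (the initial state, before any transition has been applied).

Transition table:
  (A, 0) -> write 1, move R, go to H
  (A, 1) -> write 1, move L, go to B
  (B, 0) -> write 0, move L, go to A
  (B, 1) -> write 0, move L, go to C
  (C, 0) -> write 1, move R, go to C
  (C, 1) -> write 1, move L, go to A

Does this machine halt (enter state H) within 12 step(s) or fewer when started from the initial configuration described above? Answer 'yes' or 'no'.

Answer: yes

Derivation:
Step 1: in state A at pos 1, read 1 -> (A,1)->write 1,move L,goto B. Now: state=B, head=0, tape[-4..2]=0101010 (head:     ^)
Step 2: in state B at pos 0, read 0 -> (B,0)->write 0,move L,goto A. Now: state=A, head=-1, tape[-4..2]=0101010 (head:    ^)
Step 3: in state A at pos -1, read 1 -> (A,1)->write 1,move L,goto B. Now: state=B, head=-2, tape[-4..2]=0101010 (head:   ^)
Step 4: in state B at pos -2, read 0 -> (B,0)->write 0,move L,goto A. Now: state=A, head=-3, tape[-4..2]=0101010 (head:  ^)
Step 5: in state A at pos -3, read 1 -> (A,1)->write 1,move L,goto B. Now: state=B, head=-4, tape[-5..2]=00101010 (head:  ^)
Step 6: in state B at pos -4, read 0 -> (B,0)->write 0,move L,goto A. Now: state=A, head=-5, tape[-6..2]=000101010 (head:  ^)
Step 7: in state A at pos -5, read 0 -> (A,0)->write 1,move R,goto H. Now: state=H, head=-4, tape[-6..2]=010101010 (head:   ^)
State H reached at step 7; 7 <= 12 -> yes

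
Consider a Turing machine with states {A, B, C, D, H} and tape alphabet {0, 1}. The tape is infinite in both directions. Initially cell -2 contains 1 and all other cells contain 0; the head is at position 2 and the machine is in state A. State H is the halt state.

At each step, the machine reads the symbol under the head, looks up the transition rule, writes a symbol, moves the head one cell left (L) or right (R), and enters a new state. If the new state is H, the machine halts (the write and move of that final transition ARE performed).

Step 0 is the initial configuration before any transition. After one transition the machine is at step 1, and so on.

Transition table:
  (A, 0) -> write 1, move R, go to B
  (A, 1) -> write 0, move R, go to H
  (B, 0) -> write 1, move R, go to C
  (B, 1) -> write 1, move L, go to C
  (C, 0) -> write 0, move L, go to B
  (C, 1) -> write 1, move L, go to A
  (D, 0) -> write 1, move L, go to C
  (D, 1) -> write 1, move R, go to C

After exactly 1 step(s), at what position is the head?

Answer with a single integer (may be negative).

Step 1: in state A at pos 2, read 0 -> (A,0)->write 1,move R,goto B. Now: state=B, head=3, tape[-3..4]=01000100 (head:       ^)

Answer: 3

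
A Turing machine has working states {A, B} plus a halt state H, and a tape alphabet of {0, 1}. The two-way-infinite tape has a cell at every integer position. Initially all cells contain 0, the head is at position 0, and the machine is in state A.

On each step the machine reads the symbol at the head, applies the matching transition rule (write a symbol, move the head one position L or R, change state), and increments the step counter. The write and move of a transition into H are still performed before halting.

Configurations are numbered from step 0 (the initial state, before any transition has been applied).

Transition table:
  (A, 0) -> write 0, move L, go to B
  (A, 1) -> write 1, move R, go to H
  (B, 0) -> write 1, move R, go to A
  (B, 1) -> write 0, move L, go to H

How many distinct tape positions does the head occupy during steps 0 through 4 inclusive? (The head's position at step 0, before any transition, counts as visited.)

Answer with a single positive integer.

Step 1: in state A at pos 0, read 0 -> (A,0)->write 0,move L,goto B. Now: state=B, head=-1, tape[-2..1]=0000 (head:  ^)
Step 2: in state B at pos -1, read 0 -> (B,0)->write 1,move R,goto A. Now: state=A, head=0, tape[-2..1]=0100 (head:   ^)
Step 3: in state A at pos 0, read 0 -> (A,0)->write 0,move L,goto B. Now: state=B, head=-1, tape[-2..1]=0100 (head:  ^)
Step 4: in state B at pos -1, read 1 -> (B,1)->write 0,move L,goto H. Now: state=H, head=-2, tape[-3..1]=00000 (head:  ^)
Head positions at steps 0..4: starting at 0, distinct positions visited = {-2, -1, 0} -> 3 position(s)

Answer: 3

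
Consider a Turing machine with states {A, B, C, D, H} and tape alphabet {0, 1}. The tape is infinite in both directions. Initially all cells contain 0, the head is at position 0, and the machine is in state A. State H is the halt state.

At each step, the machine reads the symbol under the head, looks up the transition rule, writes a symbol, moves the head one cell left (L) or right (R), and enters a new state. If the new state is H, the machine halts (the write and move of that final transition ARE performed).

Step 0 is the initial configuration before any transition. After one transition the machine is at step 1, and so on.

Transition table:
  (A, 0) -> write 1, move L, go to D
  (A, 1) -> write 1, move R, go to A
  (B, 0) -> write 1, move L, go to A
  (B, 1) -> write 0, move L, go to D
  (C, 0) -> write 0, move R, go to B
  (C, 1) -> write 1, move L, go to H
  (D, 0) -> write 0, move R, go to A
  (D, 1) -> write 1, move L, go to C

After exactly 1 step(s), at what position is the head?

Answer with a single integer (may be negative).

Answer: -1

Derivation:
Step 1: in state A at pos 0, read 0 -> (A,0)->write 1,move L,goto D. Now: state=D, head=-1, tape[-2..1]=0010 (head:  ^)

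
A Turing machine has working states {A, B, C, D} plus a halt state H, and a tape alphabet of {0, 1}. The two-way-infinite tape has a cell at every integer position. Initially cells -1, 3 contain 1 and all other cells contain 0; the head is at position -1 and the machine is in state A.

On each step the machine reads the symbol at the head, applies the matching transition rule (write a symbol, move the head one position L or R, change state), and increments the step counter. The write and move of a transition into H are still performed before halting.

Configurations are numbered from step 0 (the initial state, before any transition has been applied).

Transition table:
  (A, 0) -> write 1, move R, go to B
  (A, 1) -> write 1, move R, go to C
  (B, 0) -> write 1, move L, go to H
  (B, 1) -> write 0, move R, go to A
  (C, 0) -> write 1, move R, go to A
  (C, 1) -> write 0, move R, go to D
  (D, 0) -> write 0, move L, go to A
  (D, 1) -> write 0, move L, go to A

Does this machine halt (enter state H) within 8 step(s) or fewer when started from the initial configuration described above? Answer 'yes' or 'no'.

Answer: yes

Derivation:
Step 1: in state A at pos -1, read 1 -> (A,1)->write 1,move R,goto C. Now: state=C, head=0, tape[-2..4]=0100010 (head:   ^)
Step 2: in state C at pos 0, read 0 -> (C,0)->write 1,move R,goto A. Now: state=A, head=1, tape[-2..4]=0110010 (head:    ^)
Step 3: in state A at pos 1, read 0 -> (A,0)->write 1,move R,goto B. Now: state=B, head=2, tape[-2..4]=0111010 (head:     ^)
Step 4: in state B at pos 2, read 0 -> (B,0)->write 1,move L,goto H. Now: state=H, head=1, tape[-2..4]=0111110 (head:    ^)
State H reached at step 4; 4 <= 8 -> yes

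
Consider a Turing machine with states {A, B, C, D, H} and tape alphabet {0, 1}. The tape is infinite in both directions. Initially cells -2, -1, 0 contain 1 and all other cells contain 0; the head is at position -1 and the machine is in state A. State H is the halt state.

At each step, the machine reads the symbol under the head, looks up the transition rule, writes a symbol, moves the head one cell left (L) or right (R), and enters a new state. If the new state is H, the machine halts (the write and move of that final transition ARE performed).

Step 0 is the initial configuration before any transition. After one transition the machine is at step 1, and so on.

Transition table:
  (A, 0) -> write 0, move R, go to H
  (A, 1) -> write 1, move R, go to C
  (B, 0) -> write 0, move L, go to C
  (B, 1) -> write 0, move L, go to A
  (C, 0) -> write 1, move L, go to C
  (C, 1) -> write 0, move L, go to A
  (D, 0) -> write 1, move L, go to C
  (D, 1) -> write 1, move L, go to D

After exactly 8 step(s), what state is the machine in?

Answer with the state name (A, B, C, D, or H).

Answer: A

Derivation:
Step 1: in state A at pos -1, read 1 -> (A,1)->write 1,move R,goto C. Now: state=C, head=0, tape[-3..1]=01110 (head:    ^)
Step 2: in state C at pos 0, read 1 -> (C,1)->write 0,move L,goto A. Now: state=A, head=-1, tape[-3..1]=01100 (head:   ^)
Step 3: in state A at pos -1, read 1 -> (A,1)->write 1,move R,goto C. Now: state=C, head=0, tape[-3..1]=01100 (head:    ^)
Step 4: in state C at pos 0, read 0 -> (C,0)->write 1,move L,goto C. Now: state=C, head=-1, tape[-3..1]=01110 (head:   ^)
Step 5: in state C at pos -1, read 1 -> (C,1)->write 0,move L,goto A. Now: state=A, head=-2, tape[-3..1]=01010 (head:  ^)
Step 6: in state A at pos -2, read 1 -> (A,1)->write 1,move R,goto C. Now: state=C, head=-1, tape[-3..1]=01010 (head:   ^)
Step 7: in state C at pos -1, read 0 -> (C,0)->write 1,move L,goto C. Now: state=C, head=-2, tape[-3..1]=01110 (head:  ^)
Step 8: in state C at pos -2, read 1 -> (C,1)->write 0,move L,goto A. Now: state=A, head=-3, tape[-4..1]=000110 (head:  ^)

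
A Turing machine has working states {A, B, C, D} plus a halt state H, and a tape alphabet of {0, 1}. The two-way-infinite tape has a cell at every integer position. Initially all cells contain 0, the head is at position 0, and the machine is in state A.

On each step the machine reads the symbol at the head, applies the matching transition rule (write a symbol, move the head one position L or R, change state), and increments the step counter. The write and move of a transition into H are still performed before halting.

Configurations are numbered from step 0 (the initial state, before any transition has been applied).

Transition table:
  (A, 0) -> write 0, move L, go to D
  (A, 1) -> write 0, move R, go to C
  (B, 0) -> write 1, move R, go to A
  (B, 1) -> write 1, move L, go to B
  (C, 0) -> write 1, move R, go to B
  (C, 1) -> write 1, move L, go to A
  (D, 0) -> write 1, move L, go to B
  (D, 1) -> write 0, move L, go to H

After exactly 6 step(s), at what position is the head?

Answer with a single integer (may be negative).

Answer: 2

Derivation:
Step 1: in state A at pos 0, read 0 -> (A,0)->write 0,move L,goto D. Now: state=D, head=-1, tape[-2..1]=0000 (head:  ^)
Step 2: in state D at pos -1, read 0 -> (D,0)->write 1,move L,goto B. Now: state=B, head=-2, tape[-3..1]=00100 (head:  ^)
Step 3: in state B at pos -2, read 0 -> (B,0)->write 1,move R,goto A. Now: state=A, head=-1, tape[-3..1]=01100 (head:   ^)
Step 4: in state A at pos -1, read 1 -> (A,1)->write 0,move R,goto C. Now: state=C, head=0, tape[-3..1]=01000 (head:    ^)
Step 5: in state C at pos 0, read 0 -> (C,0)->write 1,move R,goto B. Now: state=B, head=1, tape[-3..2]=010100 (head:     ^)
Step 6: in state B at pos 1, read 0 -> (B,0)->write 1,move R,goto A. Now: state=A, head=2, tape[-3..3]=0101100 (head:      ^)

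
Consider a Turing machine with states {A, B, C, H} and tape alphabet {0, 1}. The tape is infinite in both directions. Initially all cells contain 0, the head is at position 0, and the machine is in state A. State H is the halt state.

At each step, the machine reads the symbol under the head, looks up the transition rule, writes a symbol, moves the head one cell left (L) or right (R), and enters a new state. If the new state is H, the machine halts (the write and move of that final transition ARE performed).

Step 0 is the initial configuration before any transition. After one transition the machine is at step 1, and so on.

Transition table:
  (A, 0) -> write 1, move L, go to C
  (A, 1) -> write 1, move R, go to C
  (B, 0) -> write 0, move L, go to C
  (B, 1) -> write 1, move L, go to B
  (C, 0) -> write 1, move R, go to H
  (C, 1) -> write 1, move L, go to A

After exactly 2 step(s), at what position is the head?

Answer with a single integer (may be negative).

Answer: 0

Derivation:
Step 1: in state A at pos 0, read 0 -> (A,0)->write 1,move L,goto C. Now: state=C, head=-1, tape[-2..1]=0010 (head:  ^)
Step 2: in state C at pos -1, read 0 -> (C,0)->write 1,move R,goto H. Now: state=H, head=0, tape[-2..1]=0110 (head:   ^)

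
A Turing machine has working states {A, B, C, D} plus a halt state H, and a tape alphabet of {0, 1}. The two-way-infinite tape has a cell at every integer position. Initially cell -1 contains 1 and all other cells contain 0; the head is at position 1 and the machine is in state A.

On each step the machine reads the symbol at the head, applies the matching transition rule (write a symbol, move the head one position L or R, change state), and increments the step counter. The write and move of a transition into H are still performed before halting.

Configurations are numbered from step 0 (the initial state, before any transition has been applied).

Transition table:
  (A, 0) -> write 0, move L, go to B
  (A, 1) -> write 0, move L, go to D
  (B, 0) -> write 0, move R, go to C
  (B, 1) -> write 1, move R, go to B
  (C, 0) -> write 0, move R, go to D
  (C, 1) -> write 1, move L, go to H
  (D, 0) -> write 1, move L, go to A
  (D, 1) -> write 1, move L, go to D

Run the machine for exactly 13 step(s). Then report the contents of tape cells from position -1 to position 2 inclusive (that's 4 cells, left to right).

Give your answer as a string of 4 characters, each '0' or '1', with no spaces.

Answer: 1011

Derivation:
Step 1: in state A at pos 1, read 0 -> (A,0)->write 0,move L,goto B. Now: state=B, head=0, tape[-2..2]=01000 (head:   ^)
Step 2: in state B at pos 0, read 0 -> (B,0)->write 0,move R,goto C. Now: state=C, head=1, tape[-2..2]=01000 (head:    ^)
Step 3: in state C at pos 1, read 0 -> (C,0)->write 0,move R,goto D. Now: state=D, head=2, tape[-2..3]=010000 (head:     ^)
Step 4: in state D at pos 2, read 0 -> (D,0)->write 1,move L,goto A. Now: state=A, head=1, tape[-2..3]=010010 (head:    ^)
Step 5: in state A at pos 1, read 0 -> (A,0)->write 0,move L,goto B. Now: state=B, head=0, tape[-2..3]=010010 (head:   ^)
Step 6: in state B at pos 0, read 0 -> (B,0)->write 0,move R,goto C. Now: state=C, head=1, tape[-2..3]=010010 (head:    ^)
Step 7: in state C at pos 1, read 0 -> (C,0)->write 0,move R,goto D. Now: state=D, head=2, tape[-2..3]=010010 (head:     ^)
Step 8: in state D at pos 2, read 1 -> (D,1)->write 1,move L,goto D. Now: state=D, head=1, tape[-2..3]=010010 (head:    ^)
Step 9: in state D at pos 1, read 0 -> (D,0)->write 1,move L,goto A. Now: state=A, head=0, tape[-2..3]=010110 (head:   ^)
Step 10: in state A at pos 0, read 0 -> (A,0)->write 0,move L,goto B. Now: state=B, head=-1, tape[-2..3]=010110 (head:  ^)
Step 11: in state B at pos -1, read 1 -> (B,1)->write 1,move R,goto B. Now: state=B, head=0, tape[-2..3]=010110 (head:   ^)
Step 12: in state B at pos 0, read 0 -> (B,0)->write 0,move R,goto C. Now: state=C, head=1, tape[-2..3]=010110 (head:    ^)
Step 13: in state C at pos 1, read 1 -> (C,1)->write 1,move L,goto H. Now: state=H, head=0, tape[-2..3]=010110 (head:   ^)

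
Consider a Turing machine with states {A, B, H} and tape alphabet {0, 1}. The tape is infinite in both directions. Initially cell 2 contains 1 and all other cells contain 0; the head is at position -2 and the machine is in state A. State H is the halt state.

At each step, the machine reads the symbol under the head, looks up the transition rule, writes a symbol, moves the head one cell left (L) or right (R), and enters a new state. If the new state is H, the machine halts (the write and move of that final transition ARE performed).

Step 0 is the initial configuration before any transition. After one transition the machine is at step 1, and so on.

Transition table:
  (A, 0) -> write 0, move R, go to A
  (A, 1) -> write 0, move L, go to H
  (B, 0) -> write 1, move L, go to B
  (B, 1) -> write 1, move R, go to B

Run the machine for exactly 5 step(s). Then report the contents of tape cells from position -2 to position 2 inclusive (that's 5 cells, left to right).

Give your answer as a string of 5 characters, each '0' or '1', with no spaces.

Step 1: in state A at pos -2, read 0 -> (A,0)->write 0,move R,goto A. Now: state=A, head=-1, tape[-3..3]=0000010 (head:   ^)
Step 2: in state A at pos -1, read 0 -> (A,0)->write 0,move R,goto A. Now: state=A, head=0, tape[-3..3]=0000010 (head:    ^)
Step 3: in state A at pos 0, read 0 -> (A,0)->write 0,move R,goto A. Now: state=A, head=1, tape[-3..3]=0000010 (head:     ^)
Step 4: in state A at pos 1, read 0 -> (A,0)->write 0,move R,goto A. Now: state=A, head=2, tape[-3..3]=0000010 (head:      ^)
Step 5: in state A at pos 2, read 1 -> (A,1)->write 0,move L,goto H. Now: state=H, head=1, tape[-3..3]=0000000 (head:     ^)

Answer: 00000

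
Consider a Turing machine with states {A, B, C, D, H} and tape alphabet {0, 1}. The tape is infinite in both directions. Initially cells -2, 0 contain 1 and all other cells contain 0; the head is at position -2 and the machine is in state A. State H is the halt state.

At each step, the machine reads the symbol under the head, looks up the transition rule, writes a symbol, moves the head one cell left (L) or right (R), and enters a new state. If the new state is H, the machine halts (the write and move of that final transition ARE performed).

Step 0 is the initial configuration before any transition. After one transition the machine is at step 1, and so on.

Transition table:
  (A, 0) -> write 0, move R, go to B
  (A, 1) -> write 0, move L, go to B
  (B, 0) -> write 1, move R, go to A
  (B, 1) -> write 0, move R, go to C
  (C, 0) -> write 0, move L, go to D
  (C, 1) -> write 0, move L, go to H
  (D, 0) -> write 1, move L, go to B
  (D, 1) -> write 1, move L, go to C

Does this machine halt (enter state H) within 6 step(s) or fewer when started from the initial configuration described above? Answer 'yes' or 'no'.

Answer: no

Derivation:
Step 1: in state A at pos -2, read 1 -> (A,1)->write 0,move L,goto B. Now: state=B, head=-3, tape[-4..1]=000010 (head:  ^)
Step 2: in state B at pos -3, read 0 -> (B,0)->write 1,move R,goto A. Now: state=A, head=-2, tape[-4..1]=010010 (head:   ^)
Step 3: in state A at pos -2, read 0 -> (A,0)->write 0,move R,goto B. Now: state=B, head=-1, tape[-4..1]=010010 (head:    ^)
Step 4: in state B at pos -1, read 0 -> (B,0)->write 1,move R,goto A. Now: state=A, head=0, tape[-4..1]=010110 (head:     ^)
Step 5: in state A at pos 0, read 1 -> (A,1)->write 0,move L,goto B. Now: state=B, head=-1, tape[-4..1]=010100 (head:    ^)
Step 6: in state B at pos -1, read 1 -> (B,1)->write 0,move R,goto C. Now: state=C, head=0, tape[-4..1]=010000 (head:     ^)
After 6 step(s): state = C (not H) -> not halted within 6 -> no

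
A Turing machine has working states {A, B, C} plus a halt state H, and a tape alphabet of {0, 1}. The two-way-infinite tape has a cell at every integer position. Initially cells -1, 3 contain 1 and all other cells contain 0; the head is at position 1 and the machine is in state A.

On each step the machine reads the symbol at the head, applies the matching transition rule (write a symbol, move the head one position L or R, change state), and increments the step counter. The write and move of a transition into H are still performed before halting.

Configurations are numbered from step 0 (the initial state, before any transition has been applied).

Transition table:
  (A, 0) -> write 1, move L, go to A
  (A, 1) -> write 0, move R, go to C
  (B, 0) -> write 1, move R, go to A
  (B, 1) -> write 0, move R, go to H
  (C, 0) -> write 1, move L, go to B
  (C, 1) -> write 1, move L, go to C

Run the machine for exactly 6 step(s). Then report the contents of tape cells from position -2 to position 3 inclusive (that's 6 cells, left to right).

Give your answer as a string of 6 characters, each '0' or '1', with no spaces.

Step 1: in state A at pos 1, read 0 -> (A,0)->write 1,move L,goto A. Now: state=A, head=0, tape[-2..4]=0101010 (head:   ^)
Step 2: in state A at pos 0, read 0 -> (A,0)->write 1,move L,goto A. Now: state=A, head=-1, tape[-2..4]=0111010 (head:  ^)
Step 3: in state A at pos -1, read 1 -> (A,1)->write 0,move R,goto C. Now: state=C, head=0, tape[-2..4]=0011010 (head:   ^)
Step 4: in state C at pos 0, read 1 -> (C,1)->write 1,move L,goto C. Now: state=C, head=-1, tape[-2..4]=0011010 (head:  ^)
Step 5: in state C at pos -1, read 0 -> (C,0)->write 1,move L,goto B. Now: state=B, head=-2, tape[-3..4]=00111010 (head:  ^)
Step 6: in state B at pos -2, read 0 -> (B,0)->write 1,move R,goto A. Now: state=A, head=-1, tape[-3..4]=01111010 (head:   ^)

Answer: 111101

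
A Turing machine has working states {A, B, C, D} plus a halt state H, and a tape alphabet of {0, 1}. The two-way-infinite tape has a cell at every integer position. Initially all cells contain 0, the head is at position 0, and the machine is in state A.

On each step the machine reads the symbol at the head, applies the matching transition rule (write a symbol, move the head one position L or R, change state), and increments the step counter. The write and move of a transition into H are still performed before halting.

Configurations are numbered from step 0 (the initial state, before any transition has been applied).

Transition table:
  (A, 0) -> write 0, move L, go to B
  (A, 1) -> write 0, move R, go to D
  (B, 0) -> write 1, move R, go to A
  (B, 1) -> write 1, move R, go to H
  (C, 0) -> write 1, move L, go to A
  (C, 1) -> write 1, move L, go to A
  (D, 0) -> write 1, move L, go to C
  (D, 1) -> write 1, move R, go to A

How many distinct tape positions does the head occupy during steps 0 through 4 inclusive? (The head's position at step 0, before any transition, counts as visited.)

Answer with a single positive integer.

Step 1: in state A at pos 0, read 0 -> (A,0)->write 0,move L,goto B. Now: state=B, head=-1, tape[-2..1]=0000 (head:  ^)
Step 2: in state B at pos -1, read 0 -> (B,0)->write 1,move R,goto A. Now: state=A, head=0, tape[-2..1]=0100 (head:   ^)
Step 3: in state A at pos 0, read 0 -> (A,0)->write 0,move L,goto B. Now: state=B, head=-1, tape[-2..1]=0100 (head:  ^)
Step 4: in state B at pos -1, read 1 -> (B,1)->write 1,move R,goto H. Now: state=H, head=0, tape[-2..1]=0100 (head:   ^)
Head positions at steps 0..4: starting at 0, distinct positions visited = {-1, 0} -> 2 position(s)

Answer: 2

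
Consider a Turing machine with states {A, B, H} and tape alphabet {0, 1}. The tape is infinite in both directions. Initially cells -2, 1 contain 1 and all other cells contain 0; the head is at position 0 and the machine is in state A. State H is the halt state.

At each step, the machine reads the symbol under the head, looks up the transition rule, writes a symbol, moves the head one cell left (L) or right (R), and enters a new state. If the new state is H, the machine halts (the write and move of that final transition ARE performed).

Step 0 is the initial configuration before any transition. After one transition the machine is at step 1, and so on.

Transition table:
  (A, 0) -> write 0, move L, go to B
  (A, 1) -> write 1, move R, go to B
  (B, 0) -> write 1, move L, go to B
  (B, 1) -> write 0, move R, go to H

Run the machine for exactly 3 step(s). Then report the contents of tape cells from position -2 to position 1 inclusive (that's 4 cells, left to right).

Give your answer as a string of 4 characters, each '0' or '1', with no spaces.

Answer: 0101

Derivation:
Step 1: in state A at pos 0, read 0 -> (A,0)->write 0,move L,goto B. Now: state=B, head=-1, tape[-3..2]=010010 (head:   ^)
Step 2: in state B at pos -1, read 0 -> (B,0)->write 1,move L,goto B. Now: state=B, head=-2, tape[-3..2]=011010 (head:  ^)
Step 3: in state B at pos -2, read 1 -> (B,1)->write 0,move R,goto H. Now: state=H, head=-1, tape[-3..2]=001010 (head:   ^)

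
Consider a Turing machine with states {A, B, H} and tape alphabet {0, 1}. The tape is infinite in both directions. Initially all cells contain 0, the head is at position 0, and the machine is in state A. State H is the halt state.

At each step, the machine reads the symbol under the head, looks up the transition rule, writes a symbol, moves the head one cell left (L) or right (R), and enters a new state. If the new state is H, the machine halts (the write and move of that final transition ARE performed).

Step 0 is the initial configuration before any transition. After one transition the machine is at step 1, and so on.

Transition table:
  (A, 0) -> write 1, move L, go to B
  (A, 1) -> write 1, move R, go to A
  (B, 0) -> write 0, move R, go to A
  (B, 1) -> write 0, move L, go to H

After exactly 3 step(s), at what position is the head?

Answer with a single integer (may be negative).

Step 1: in state A at pos 0, read 0 -> (A,0)->write 1,move L,goto B. Now: state=B, head=-1, tape[-2..1]=0010 (head:  ^)
Step 2: in state B at pos -1, read 0 -> (B,0)->write 0,move R,goto A. Now: state=A, head=0, tape[-2..1]=0010 (head:   ^)
Step 3: in state A at pos 0, read 1 -> (A,1)->write 1,move R,goto A. Now: state=A, head=1, tape[-2..2]=00100 (head:    ^)

Answer: 1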